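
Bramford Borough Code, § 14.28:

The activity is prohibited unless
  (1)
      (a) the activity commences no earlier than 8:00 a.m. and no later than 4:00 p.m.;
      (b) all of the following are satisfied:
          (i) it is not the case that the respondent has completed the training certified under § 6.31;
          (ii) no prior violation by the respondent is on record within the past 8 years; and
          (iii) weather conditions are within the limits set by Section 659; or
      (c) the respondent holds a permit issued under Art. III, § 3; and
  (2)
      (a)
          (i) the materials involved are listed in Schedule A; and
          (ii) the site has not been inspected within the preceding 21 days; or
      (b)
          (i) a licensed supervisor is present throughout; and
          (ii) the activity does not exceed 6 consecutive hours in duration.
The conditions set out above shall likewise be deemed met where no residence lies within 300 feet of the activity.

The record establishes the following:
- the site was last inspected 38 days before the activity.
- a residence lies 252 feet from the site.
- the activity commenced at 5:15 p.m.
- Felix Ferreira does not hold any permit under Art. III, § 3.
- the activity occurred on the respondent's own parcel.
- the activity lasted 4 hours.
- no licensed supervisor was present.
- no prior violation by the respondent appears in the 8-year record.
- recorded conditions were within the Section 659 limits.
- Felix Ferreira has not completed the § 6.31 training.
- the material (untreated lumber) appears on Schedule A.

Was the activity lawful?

Yes — lawful.

(a) start within hours — fails.
(i) not (training certified) — holds.
(ii) no prior violation — satisfied.
(iii) weather ok — satisfied.
(b) = T AND T AND T = true.
(c) holds permit — not met.
So (1) is satisfied (F OR T OR F).
(i) Schedule A material — met.
(ii) not (site inspected) — satisfied.
(a) = T AND T = true.
(i) supervisor present — fails.
(ii) ≤ 6 hrs duration — satisfied.
(b) = F AND T = false.
So (2) is satisfied (T OR F).
Overall: T AND T → true.
Exception (no residence in 300 ft) — not satisfied.
Result: main true OR exception false → true.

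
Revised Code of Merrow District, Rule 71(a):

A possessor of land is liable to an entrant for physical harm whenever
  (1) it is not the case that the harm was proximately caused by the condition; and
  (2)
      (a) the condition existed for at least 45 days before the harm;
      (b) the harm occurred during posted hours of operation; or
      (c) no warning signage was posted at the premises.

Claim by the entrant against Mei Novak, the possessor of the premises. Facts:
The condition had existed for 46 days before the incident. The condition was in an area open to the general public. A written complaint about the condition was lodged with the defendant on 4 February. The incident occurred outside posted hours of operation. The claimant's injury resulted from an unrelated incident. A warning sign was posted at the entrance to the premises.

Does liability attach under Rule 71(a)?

(1) not (proximate cause) — holds.
(a) condition ≥45 days old — holds.
(b) during posted hours — fails.
(c) no signage posted — fails.
(2): T OR F OR F → true.
Overall: T AND T → true.

Yes — liable.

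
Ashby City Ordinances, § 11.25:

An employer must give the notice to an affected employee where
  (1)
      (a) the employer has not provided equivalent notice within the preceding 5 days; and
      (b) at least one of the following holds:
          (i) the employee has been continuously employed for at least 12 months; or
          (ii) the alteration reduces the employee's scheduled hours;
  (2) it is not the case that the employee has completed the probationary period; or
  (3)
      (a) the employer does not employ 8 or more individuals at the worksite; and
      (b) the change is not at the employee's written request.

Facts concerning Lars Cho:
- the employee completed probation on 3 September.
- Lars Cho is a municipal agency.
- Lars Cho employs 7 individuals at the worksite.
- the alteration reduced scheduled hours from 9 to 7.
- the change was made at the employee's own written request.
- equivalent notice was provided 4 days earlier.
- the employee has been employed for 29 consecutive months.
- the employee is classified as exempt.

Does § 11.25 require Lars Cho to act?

No — not required.

(a) no recent notice — not satisfied.
(i) tenure ≥ 12 mo. — met.
(ii) hours reduced — holds.
(b) = T OR T = true.
(1) = F AND T = false.
(2) not (past probation) — not met.
(a) not (≥ 8 at site) — holds.
(b) not employee-requested — not satisfied.
So (3) is not satisfied (T AND F).
Overall: F OR F OR F → false.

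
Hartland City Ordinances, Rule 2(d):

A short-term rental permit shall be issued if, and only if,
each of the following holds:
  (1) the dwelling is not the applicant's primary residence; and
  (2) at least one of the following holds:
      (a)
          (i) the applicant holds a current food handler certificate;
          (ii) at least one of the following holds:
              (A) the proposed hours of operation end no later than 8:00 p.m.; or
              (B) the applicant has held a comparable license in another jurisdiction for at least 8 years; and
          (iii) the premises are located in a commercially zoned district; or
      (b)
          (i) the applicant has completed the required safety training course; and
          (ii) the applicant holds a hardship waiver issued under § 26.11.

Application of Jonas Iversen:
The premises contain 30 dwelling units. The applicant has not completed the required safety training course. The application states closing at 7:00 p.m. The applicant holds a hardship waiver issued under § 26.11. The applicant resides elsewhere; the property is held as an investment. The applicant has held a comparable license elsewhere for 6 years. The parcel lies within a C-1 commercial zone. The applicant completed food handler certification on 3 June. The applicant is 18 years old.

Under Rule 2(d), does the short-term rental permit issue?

Yes — granted.

(1) not (primary residence) — met.
(i) food handler cert. — holds.
(A) closes by 8 p.m. — satisfied.
(B) prior license ≥ 8 yr — fails.
(ii) = T OR F = true.
(iii) commercially zoned — holds.
(a) = T AND T AND T = true.
(i) safety training — fails.
(ii) hardship waiver — satisfied.
(b): F AND T → false.
(2): T OR F → true.
Overall = T AND T = true.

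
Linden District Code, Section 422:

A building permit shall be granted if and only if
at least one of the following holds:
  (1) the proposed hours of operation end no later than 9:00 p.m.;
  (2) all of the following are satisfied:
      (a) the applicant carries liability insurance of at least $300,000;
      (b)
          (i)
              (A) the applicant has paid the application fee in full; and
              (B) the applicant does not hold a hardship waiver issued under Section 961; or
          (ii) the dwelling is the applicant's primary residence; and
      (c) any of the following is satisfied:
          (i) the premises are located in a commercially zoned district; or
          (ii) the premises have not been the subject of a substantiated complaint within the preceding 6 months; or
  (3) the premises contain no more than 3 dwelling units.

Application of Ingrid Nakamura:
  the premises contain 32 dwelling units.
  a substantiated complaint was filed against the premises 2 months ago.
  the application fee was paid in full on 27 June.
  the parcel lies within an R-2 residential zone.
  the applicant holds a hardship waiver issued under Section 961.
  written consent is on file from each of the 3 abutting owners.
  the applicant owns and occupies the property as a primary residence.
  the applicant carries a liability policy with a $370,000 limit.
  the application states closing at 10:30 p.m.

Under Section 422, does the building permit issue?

(1) closes by 9 p.m. — not satisfied.
(a) insurance ≥ $300,000 — satisfied.
(A) fee paid — holds.
(B) not (hardship waiver) — not met.
(i): T AND F → false.
(ii) primary residence — satisfied.
So (b) is satisfied (F OR T).
(i) commercially zoned — not met.
(ii) no complaint in 6 mo. — fails.
(c) = F OR F = false.
So (2) is not satisfied (T AND T AND F).
(3) ≤ 3 units — not satisfied.
Overall = F OR F OR F = false.

No — denied.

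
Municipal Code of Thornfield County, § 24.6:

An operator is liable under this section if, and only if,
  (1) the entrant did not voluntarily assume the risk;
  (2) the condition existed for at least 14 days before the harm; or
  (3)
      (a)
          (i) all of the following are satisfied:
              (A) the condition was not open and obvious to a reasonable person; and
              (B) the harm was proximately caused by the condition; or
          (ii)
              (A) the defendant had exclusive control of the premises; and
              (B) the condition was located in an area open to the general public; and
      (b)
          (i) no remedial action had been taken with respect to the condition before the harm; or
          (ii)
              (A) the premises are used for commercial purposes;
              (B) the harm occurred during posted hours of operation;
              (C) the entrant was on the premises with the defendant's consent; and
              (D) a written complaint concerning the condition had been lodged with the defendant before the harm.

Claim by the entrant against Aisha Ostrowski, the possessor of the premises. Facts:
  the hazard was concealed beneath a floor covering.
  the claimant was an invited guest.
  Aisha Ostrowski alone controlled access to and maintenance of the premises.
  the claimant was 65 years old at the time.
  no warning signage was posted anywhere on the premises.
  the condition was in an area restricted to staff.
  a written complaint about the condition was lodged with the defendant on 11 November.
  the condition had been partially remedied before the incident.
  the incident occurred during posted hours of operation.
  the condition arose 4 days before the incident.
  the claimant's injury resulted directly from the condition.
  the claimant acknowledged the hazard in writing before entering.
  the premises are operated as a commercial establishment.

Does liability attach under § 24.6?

Yes — liable.

(1) no assumed risk — not satisfied.
(2) condition ≥14 days old — not met.
(A) not open/obvious — met.
(B) proximate cause — holds.
(i): T AND T → true.
(A) exclusive control — met.
(B) public area — not satisfied.
So (ii) is not satisfied (T AND F).
So (a) is satisfied (T OR F).
(i) no remedial action — not satisfied.
(A) commercial use — holds.
(B) during posted hours — met.
(C) consent to enter — holds.
(D) complaint lodged — satisfied.
(ii): T AND T AND T AND T → true.
(b): F OR T → true.
(3) = T AND T = true.
Overall: F OR F OR T → true.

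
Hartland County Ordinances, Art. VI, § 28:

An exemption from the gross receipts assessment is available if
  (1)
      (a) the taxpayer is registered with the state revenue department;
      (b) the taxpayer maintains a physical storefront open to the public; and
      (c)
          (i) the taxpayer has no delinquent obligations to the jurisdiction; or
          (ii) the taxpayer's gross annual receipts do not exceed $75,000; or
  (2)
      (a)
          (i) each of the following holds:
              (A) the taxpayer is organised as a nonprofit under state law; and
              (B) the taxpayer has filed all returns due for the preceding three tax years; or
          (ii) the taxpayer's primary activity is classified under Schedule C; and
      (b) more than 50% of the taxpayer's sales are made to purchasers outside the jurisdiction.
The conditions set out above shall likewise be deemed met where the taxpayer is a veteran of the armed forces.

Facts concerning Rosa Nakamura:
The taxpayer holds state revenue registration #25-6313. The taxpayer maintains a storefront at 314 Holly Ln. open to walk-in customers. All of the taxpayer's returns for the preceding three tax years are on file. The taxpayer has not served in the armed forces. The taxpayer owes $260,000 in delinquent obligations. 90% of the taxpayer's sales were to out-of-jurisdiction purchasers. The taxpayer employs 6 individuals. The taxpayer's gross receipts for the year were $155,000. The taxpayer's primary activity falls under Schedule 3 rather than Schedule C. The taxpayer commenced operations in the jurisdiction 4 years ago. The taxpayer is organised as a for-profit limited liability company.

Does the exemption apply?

(a) state-registered — satisfied.
(b) has storefront — satisfied.
(i) no delinquency — not met.
(ii) receipts ≤ $75,000 — not met.
(c) = F OR F = false.
(1) = T AND T AND F = false.
(A) nonprofit — not met.
(B) returns current — holds.
(i) = F AND T = false.
(ii) Schedule C activity — fails.
(a) = F OR F = false.
(b) >50% out-of-jur. sales — holds.
(2): F AND T → false.
Overall = F OR F = false.
Exception (veteran) — not satisfied.
Result: main false OR exception false → false.

No — not exempt.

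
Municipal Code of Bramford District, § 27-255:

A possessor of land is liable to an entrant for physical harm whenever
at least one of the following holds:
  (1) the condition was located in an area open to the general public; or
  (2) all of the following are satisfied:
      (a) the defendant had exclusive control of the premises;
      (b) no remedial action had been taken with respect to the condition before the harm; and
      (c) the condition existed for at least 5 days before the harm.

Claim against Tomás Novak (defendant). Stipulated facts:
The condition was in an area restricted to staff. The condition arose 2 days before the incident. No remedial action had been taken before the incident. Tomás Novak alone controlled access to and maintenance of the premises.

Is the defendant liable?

(1) public area — not met.
(a) exclusive control — holds.
(b) no remedial action — holds.
(c) condition ≥5 days old — not met.
(2): T AND T AND F → false.
Overall = F OR F = false.

No — not liable.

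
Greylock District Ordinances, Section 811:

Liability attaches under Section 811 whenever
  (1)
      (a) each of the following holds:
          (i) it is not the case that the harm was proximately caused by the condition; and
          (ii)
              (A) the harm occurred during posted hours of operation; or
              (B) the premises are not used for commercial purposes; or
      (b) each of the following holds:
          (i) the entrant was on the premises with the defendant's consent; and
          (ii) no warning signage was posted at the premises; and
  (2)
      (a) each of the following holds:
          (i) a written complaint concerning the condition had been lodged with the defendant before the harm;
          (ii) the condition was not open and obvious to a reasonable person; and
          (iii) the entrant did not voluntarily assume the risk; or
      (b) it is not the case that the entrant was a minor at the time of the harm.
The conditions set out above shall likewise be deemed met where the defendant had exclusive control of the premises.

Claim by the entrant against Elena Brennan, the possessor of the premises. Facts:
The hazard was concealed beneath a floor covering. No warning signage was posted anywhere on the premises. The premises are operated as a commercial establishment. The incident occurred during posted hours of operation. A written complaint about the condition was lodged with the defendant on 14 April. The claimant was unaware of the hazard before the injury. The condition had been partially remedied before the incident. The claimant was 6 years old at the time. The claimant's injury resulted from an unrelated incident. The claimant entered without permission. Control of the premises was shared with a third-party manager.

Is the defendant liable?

Yes — liable.

(i) not (proximate cause) — met.
(A) during posted hours — holds.
(B) not (commercial use) — not satisfied.
So (ii) is satisfied (T OR F).
So (a) is satisfied (T AND T).
(i) consent to enter — not satisfied.
(ii) no signage posted — met.
(b): F AND T → false.
(1) = T OR F = true.
(i) complaint lodged — holds.
(ii) not open/obvious — met.
(iii) no assumed risk — satisfied.
(a): T AND T AND T → true.
(b) not (entrant a minor) — fails.
(2) = T OR F = true.
So Overall is satisfied (T AND T).
Exception (exclusive control) — not satisfied.
Result: main true OR exception false → true.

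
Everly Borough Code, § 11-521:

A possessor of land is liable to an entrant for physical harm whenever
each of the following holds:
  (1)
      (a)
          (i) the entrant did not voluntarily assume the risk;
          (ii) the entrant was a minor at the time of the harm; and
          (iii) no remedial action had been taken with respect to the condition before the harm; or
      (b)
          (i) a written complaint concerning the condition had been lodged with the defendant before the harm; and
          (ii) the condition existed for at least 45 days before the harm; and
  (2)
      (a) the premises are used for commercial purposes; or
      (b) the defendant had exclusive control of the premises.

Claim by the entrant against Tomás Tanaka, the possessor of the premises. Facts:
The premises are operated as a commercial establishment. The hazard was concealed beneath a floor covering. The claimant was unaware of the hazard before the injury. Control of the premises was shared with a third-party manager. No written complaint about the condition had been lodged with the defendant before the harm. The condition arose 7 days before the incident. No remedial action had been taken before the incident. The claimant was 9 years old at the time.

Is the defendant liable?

(i) no assumed risk — met.
(ii) entrant a minor — met.
(iii) no remedial action — holds.
(a) = T AND T AND T = true.
(i) complaint lodged — not met.
(ii) condition ≥45 days old — not satisfied.
(b) = F AND F = false.
So (1) is satisfied (T OR F).
(a) commercial use — satisfied.
(b) exclusive control — not met.
(2): T OR F → true.
Overall: T AND T → true.

Yes — liable.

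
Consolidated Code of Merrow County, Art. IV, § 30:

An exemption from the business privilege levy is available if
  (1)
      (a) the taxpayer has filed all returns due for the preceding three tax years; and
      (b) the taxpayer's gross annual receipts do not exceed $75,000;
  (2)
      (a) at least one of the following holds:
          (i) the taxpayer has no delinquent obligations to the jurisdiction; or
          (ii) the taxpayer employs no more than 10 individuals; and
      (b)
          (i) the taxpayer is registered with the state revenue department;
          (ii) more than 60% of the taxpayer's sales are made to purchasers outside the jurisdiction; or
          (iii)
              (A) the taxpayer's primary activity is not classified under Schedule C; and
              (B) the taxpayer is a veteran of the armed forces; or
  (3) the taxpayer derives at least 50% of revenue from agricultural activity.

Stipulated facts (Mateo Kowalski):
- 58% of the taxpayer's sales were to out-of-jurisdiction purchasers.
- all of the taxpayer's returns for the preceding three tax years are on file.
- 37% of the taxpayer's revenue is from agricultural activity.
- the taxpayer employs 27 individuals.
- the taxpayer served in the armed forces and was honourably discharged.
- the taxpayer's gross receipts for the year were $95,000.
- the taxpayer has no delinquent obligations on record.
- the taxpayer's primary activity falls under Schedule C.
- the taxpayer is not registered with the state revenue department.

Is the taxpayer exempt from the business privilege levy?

No — not exempt.

(a) returns current — met.
(b) receipts ≤ $75,000 — not satisfied.
(1): T AND F → false.
(i) no delinquency — met.
(ii) ≤ 10 employees — not met.
(a) = T OR F = true.
(i) state-registered — fails.
(ii) >60% out-of-jur. sales — not satisfied.
(A) not (Schedule C activity) — not satisfied.
(B) veteran — holds.
(iii) = F AND T = false.
So (b) is not satisfied (F OR F OR F).
(2): T AND F → false.
(3) ≥50% agricultural — fails.
Overall: F OR F OR F → false.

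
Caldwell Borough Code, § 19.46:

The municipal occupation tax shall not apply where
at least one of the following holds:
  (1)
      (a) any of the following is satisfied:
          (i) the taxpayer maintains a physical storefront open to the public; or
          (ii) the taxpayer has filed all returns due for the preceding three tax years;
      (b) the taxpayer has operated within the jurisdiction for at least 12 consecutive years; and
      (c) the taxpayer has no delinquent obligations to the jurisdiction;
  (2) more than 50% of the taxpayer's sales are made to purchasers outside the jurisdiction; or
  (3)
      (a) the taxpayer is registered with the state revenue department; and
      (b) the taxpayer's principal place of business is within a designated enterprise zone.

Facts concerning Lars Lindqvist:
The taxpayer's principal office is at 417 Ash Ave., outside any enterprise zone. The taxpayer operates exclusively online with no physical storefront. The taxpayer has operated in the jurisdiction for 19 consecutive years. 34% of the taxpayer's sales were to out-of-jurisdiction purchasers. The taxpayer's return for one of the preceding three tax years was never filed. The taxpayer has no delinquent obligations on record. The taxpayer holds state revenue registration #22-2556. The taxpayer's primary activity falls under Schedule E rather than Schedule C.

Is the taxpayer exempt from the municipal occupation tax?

No — not exempt.

(i) has storefront — fails.
(ii) returns current — fails.
(a): F OR F → false.
(b) ≥ 12 yrs in jurisdiction — satisfied.
(c) no delinquency — holds.
So (1) is not satisfied (F AND T AND T).
(2) >50% out-of-jur. sales — fails.
(a) state-registered — holds.
(b) in enterprise zone — fails.
(3) = T AND F = false.
So Overall is not satisfied (F OR F OR F).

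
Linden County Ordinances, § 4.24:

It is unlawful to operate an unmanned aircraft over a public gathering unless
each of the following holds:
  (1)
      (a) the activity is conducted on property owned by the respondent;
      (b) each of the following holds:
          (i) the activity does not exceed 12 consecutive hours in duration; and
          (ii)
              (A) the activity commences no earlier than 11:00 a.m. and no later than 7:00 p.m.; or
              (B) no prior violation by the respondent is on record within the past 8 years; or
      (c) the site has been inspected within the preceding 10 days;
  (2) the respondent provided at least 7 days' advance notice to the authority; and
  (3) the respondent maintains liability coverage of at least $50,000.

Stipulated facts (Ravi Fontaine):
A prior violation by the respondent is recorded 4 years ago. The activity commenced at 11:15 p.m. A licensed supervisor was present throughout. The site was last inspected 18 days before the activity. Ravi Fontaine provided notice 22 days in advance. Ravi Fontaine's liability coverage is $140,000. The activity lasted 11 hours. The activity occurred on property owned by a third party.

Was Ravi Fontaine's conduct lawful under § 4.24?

(a) own property — fails.
(i) ≤ 12 hrs duration — holds.
(A) start within hours — fails.
(B) no prior violation — not satisfied.
(ii): F OR F → false.
(b): T AND F → false.
(c) site inspected — not met.
So (1) is not satisfied (F OR F OR F).
(2) ≥7 days' notice — holds.
(3) coverage ≥ $50,000 — satisfied.
Overall: F AND T AND T → false.

No — unlawful.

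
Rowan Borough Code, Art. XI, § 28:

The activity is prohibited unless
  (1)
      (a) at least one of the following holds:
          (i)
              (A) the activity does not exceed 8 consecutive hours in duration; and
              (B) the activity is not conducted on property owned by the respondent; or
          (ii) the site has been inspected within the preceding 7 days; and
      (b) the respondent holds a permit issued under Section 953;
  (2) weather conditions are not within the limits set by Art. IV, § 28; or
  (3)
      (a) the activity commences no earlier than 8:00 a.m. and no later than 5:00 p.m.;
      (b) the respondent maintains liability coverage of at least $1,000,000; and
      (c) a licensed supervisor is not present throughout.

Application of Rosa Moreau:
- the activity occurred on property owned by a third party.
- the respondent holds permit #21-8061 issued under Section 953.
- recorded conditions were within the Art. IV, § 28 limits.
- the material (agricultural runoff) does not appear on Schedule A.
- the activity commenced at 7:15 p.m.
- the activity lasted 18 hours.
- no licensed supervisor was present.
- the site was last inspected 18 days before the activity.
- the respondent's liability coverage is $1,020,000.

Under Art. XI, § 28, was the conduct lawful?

No — unlawful.

(A) ≤ 8 hrs duration — fails.
(B) not (own property) — satisfied.
So (i) is not satisfied (F AND T).
(ii) site inspected — fails.
(a): F OR F → false.
(b) holds permit — holds.
So (1) is not satisfied (F AND T).
(2) not (weather ok) — not satisfied.
(a) start within hours — not met.
(b) coverage ≥ $1,000,000 — met.
(c) not (supervisor present) — met.
(3) = F AND T AND T = false.
Overall = F OR F OR F = false.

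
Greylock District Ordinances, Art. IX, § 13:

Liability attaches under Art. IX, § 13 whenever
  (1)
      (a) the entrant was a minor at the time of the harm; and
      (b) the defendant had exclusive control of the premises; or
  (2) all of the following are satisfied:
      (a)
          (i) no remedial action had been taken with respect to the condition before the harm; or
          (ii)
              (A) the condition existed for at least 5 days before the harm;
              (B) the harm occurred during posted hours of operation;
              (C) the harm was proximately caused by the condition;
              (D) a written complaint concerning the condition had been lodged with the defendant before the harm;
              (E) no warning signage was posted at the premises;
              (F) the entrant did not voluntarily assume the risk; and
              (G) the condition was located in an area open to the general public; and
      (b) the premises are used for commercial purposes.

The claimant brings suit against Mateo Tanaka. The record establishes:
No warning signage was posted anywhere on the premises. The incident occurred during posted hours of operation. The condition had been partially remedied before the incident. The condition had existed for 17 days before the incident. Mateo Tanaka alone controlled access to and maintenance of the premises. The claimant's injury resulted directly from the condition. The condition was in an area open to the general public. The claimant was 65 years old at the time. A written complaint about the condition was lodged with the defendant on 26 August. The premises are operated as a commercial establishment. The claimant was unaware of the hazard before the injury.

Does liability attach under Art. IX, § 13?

Yes — liable.

(a) entrant a minor — fails.
(b) exclusive control — satisfied.
(1): F AND T → false.
(i) no remedial action — fails.
(A) condition ≥5 days old — holds.
(B) during posted hours — holds.
(C) proximate cause — holds.
(D) complaint lodged — satisfied.
(E) no signage posted — satisfied.
(F) no assumed risk — met.
(G) public area — satisfied.
(ii) = T AND T AND T AND T AND T AND T AND T = true.
(a) = F OR T = true.
(b) commercial use — satisfied.
(2) = T AND T = true.
So Overall is satisfied (F OR T).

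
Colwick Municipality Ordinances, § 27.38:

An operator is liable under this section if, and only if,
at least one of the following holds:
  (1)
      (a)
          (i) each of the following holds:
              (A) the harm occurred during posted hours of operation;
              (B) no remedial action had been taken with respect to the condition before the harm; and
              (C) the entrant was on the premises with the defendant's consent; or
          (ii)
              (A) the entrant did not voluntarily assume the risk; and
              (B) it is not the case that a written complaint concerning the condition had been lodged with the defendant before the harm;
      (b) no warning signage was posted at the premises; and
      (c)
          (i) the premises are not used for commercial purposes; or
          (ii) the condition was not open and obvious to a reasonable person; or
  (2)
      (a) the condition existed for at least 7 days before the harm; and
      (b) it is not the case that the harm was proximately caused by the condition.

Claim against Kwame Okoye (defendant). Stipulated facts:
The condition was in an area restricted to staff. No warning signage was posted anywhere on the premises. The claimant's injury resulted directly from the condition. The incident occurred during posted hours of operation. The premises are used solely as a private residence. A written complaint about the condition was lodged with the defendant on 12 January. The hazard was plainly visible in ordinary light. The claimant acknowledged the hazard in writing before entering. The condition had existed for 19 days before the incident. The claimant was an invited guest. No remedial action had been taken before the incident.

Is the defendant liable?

Yes — liable.

(A) during posted hours — holds.
(B) no remedial action — holds.
(C) consent to enter — met.
(i) = T AND T AND T = true.
(A) no assumed risk — not satisfied.
(B) not (complaint lodged) — fails.
So (ii) is not satisfied (F AND F).
(a) = T OR F = true.
(b) no signage posted — holds.
(i) not (commercial use) — met.
(ii) not open/obvious — not met.
(c) = T OR F = true.
So (1) is satisfied (T AND T AND T).
(a) condition ≥7 days old — holds.
(b) not (proximate cause) — not met.
(2): T AND F → false.
Overall = T OR F = true.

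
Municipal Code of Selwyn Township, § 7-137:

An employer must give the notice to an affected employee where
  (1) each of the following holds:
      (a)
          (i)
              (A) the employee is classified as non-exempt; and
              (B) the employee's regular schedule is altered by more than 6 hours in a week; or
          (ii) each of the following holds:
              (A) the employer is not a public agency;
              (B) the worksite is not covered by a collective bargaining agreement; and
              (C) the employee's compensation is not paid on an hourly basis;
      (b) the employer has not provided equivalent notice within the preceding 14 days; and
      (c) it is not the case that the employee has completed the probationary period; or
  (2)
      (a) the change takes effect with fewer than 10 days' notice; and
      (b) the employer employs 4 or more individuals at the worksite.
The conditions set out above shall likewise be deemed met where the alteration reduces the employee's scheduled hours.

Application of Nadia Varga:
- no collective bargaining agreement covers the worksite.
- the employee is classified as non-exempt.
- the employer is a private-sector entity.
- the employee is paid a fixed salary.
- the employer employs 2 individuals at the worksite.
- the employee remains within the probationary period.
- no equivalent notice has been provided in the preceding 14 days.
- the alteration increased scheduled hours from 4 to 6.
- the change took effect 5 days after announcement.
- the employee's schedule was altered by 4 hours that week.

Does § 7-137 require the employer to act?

(A) non-exempt — holds.
(B) schedule shift > 6h — not satisfied.
(i) = T AND F = false.
(A) not (public agency) — holds.
(B) no CBA — holds.
(C) not (hourly-paid) — met.
(ii): T AND T AND T → true.
(a): F OR T → true.
(b) no recent notice — met.
(c) not (past probation) — satisfied.
(1): T AND T AND T → true.
(a) < 10 days' notice — holds.
(b) ≥ 4 at site — not met.
(2): T AND F → false.
So Overall is satisfied (T OR F).
Exception (hours reduced) — not satisfied.
Result: main true OR exception false → true.

Yes — required.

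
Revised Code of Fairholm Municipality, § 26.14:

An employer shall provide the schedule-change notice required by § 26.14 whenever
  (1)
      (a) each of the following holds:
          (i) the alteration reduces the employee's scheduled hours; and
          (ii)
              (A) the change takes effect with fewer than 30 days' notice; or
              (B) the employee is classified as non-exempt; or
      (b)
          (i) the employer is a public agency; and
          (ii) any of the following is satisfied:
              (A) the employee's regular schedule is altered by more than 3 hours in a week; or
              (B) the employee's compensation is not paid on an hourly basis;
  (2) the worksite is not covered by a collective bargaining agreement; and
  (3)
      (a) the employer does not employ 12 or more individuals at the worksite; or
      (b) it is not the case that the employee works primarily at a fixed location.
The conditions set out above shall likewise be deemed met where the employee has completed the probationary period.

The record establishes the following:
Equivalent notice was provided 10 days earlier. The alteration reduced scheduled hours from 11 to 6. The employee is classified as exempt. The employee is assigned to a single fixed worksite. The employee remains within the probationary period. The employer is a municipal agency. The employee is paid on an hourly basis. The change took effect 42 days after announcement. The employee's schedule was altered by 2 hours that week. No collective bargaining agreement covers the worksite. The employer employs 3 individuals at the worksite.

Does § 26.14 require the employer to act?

(i) hours reduced — holds.
(A) < 30 days' notice — not satisfied.
(B) non-exempt — fails.
(ii) = F OR F = false.
(a): T AND F → false.
(i) public agency — met.
(A) schedule shift > 3h — fails.
(B) not (hourly-paid) — not satisfied.
(ii): F OR F → false.
(b) = T AND F = false.
So (1) is not satisfied (F OR F).
(2) no CBA — met.
(a) not (≥ 12 at site) — holds.
(b) not (fixed location) — not met.
So (3) is satisfied (T OR F).
So Overall is not satisfied (F AND T AND T).
Exception (past probation) — not satisfied.
Result: main false OR exception false → false.

No — not required.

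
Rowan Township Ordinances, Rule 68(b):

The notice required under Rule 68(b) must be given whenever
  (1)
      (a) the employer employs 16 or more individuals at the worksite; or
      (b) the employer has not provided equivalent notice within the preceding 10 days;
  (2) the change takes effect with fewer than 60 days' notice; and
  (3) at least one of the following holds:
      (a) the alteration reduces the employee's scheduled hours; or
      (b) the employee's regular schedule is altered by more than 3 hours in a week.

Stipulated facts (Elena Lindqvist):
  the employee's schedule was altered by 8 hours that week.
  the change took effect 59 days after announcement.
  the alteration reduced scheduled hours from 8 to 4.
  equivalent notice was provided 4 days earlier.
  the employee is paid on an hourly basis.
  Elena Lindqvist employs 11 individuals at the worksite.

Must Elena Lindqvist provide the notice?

No — not required.

(a) ≥ 16 at site — not met.
(b) no recent notice — fails.
(1): F OR F → false.
(2) < 60 days' notice — holds.
(a) hours reduced — met.
(b) schedule shift > 3h — holds.
So (3) is satisfied (T OR T).
So Overall is not satisfied (F AND T AND T).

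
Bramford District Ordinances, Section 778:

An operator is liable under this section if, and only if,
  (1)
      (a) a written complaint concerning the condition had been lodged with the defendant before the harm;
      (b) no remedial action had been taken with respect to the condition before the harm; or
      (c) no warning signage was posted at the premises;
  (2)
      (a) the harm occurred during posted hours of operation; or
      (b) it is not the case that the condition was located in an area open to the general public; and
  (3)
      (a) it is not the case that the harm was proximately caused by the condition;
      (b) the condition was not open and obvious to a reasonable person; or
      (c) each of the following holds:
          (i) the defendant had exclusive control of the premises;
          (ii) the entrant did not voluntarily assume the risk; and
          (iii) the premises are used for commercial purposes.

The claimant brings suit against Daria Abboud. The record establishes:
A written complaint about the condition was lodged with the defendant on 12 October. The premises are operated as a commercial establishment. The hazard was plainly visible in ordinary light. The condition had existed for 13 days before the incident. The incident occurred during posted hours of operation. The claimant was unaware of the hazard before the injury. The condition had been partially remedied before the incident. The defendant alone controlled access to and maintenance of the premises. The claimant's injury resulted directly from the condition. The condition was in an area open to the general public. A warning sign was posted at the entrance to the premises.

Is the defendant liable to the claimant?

(a) complaint lodged — holds.
(b) no remedial action — not met.
(c) no signage posted — fails.
So (1) is satisfied (T OR F OR F).
(a) during posted hours — met.
(b) not (public area) — not satisfied.
(2) = T OR F = true.
(a) not (proximate cause) — not satisfied.
(b) not open/obvious — not satisfied.
(i) exclusive control — holds.
(ii) no assumed risk — satisfied.
(iii) commercial use — satisfied.
(c): T AND T AND T → true.
(3): F OR F OR T → true.
Overall = T AND T AND T = true.

Yes — liable.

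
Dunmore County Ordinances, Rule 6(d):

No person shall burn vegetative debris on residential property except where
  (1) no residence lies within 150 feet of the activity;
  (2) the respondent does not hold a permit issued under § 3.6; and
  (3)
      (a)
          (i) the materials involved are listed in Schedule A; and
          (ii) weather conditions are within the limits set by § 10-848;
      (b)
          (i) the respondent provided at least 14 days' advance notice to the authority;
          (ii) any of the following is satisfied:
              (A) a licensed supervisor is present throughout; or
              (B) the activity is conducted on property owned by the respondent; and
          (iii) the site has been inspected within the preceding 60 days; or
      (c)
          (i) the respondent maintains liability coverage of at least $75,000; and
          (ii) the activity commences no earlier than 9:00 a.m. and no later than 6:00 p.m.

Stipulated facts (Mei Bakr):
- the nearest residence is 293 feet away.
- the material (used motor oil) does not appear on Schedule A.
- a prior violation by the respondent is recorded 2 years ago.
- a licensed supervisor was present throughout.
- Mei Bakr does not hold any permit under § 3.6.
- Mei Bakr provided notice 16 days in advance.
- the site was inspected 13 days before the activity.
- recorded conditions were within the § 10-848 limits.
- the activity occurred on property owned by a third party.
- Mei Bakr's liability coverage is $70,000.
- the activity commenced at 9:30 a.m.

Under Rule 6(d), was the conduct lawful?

Yes — lawful.

(1) no residence in 150 ft — holds.
(2) not (holds permit) — satisfied.
(i) Schedule A material — not met.
(ii) weather ok — met.
(a): F AND T → false.
(i) ≥14 days' notice — satisfied.
(A) supervisor present — satisfied.
(B) own property — fails.
(ii) = T OR F = true.
(iii) site inspected — satisfied.
So (b) is satisfied (T AND T AND T).
(i) coverage ≥ $75,000 — not satisfied.
(ii) start within hours — holds.
So (c) is not satisfied (F AND T).
(3): F OR T OR F → true.
Overall: T AND T AND T → true.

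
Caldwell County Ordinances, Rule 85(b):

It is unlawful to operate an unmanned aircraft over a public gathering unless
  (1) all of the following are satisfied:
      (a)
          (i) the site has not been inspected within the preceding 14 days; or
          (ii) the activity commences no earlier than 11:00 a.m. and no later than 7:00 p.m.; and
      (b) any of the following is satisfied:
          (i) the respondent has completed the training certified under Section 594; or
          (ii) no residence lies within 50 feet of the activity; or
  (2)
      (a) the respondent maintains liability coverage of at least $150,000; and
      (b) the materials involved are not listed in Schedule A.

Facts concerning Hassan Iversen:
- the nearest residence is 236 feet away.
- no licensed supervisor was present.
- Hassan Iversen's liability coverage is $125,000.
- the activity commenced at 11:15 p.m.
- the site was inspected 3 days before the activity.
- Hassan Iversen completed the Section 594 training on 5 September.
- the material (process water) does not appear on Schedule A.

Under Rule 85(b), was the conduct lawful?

No — unlawful.

(i) not (site inspected) — not met.
(ii) start within hours — not met.
(a): F OR F → false.
(i) training certified — met.
(ii) no residence in 50 ft — met.
(b) = T OR T = true.
So (1) is not satisfied (F AND T).
(a) coverage ≥ $150,000 — not met.
(b) not (Schedule A material) — met.
(2) = F AND T = false.
Overall: F OR F → false.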